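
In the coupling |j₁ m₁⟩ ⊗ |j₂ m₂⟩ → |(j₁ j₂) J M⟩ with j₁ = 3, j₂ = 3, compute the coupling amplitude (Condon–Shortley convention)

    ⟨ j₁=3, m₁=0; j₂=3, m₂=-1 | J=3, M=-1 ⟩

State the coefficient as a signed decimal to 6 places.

√[7·3!3!3!/10! · 3!3!2!4!2!4!] = √(864/25)
  +(−1)^0/∏(0,3,3,2,0,1)! = 1/72  (running 1/72)
  +(−1)^1/∏(1,2,2,1,1,2)! = -1/8  (running -1/9)
  +(−1)^2/∏(2,1,1,0,2,3)! = 1/24  (running -5/72)
⟨..|..⟩ = √(864/25)·(-5/72) = -0.408248

−√(1/6) ≈ -0.408248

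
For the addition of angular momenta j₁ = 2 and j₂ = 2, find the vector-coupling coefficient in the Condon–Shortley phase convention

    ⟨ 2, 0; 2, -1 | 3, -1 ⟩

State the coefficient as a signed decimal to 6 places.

+√(1/5) ≈ +0.447214

j₁+j₂−J=1  J+j₁−j₂=3  J−j₁+j₂=3  j₁+j₂+J+1=8
(j₁±m₁, j₂±m₂, J±M) = (2,2,1,3,2,4)
P² = 36/5
sum k=0..1:
  [0] +1/4 = 1/4
  [1] −1/12 = -1/12
S = 1/6
C² = P²·S² = 1/5 ; C = +0.447214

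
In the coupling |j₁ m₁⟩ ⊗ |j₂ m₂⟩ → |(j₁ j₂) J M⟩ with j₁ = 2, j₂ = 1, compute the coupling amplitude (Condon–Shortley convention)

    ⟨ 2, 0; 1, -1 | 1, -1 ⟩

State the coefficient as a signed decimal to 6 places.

triangle: 2!·2!·0!/5! = 4/120
(j±m)!: 2!·2!·0!·2!·0!·2! = 16
prefactor² = (2J+1)·Δ·N² = 8/5
  k=0: +1/(0!·2!·2!·0!·0!·0!) = 1/4
Σ = 1/4  ⇒  CG² = 8/5·1/4² = 1/10
CG = +√(1/10) = +0.316228

+√(1/10) = +0.316228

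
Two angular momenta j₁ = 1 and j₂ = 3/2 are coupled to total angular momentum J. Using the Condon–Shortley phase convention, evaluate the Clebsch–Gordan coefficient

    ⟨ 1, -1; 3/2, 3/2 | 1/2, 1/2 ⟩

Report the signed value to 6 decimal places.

+0.707107

√[2·2!0!1!/4! · 0!2!3!0!1!0!] = √(2)
  +(−1)^2/∏(2,0,0,1,0,0)! = 1/2  (running 1/2)
⟨..|..⟩ = √(2)·(1/2) = +0.707107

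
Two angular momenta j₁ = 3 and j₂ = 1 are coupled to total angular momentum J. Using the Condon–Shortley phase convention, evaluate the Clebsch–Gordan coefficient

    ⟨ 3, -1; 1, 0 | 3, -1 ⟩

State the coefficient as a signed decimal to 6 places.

−√(1/12) = -0.288675

j₁+j₂−J=1  J+j₁−j₂=5  J−j₁+j₂=1  j₁+j₂+J+1=8
(j₁±m₁, j₂±m₂, J±M) = (2,4,1,1,2,4)
P² = 48
sum k=0..1:
  [0] +1/24 = 1/24
  [1] −1/12 = -1/12
S = -1/24
C² = P²·S² = 1/12 ; C = -0.288675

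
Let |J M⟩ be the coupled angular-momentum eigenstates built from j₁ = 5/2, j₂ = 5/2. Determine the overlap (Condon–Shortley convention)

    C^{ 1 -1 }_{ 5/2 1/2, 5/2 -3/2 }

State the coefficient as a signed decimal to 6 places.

triangle: 4!×1!×1!/7! = 24/5040
(j±m)!: 3!×2!×1!×4!×0!×2! = 576
prefactor² = (2J+1)×Δ×N² = 288/35
  k=1: −1/(1!×3!×1!×0!×0!×1!) = -1/6
Σ = -1/6  ⇒  CG² = 288/35×(-1/6)² = 8/35
CG = −√(8/35) = -0.478091

−√(8/35) ≈ -0.478091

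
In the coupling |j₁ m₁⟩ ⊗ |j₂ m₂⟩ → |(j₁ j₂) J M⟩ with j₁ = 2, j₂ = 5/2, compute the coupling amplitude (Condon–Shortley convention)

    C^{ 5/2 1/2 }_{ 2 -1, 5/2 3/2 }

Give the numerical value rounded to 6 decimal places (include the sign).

triangle: 2!·2!·3!/8! = 24/40320
(j±m)!: 1!·3!·4!·1!·3!·2! = 1728
prefactor² = (2J+1)·Δ·N² = 216/35
  k=1: −1/(1!·1!·2!·3!·0!·0!) = -1/12
  k=2: +1/(2!·0!·1!·2!·1!·1!) = 1/4
Σ = 1/6  ⇒  CG² = 216/35·1/6² = 6/35
CG = +√(6/35) = +0.414039

+√(6/35) = +0.414039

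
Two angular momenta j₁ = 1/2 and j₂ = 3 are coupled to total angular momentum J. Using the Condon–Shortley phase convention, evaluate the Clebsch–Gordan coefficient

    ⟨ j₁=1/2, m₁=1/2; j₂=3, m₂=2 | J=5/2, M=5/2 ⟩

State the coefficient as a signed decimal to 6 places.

√[6·1!0!5!/7! · 1!0!5!1!5!0!] = √(14400/7)
  +(−1)^0/∏(0,1,0,5,0,0)! = 1/120  (running 1/120)
⟨..|..⟩ = √(14400/7)·(1/120) = +0.377964

+0.377964  (= +√(1/7))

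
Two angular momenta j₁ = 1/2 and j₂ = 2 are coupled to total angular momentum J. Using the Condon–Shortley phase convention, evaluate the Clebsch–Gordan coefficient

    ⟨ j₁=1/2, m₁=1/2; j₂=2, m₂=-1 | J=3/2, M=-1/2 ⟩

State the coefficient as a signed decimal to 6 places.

+0.774597  (= +√(3/5))

triangle: 1!×0!×3!/5! = 6/120
(j±m)!: 1!×0!×1!×3!×1!×2! = 12
prefactor² = (2J+1)×Δ×N² = 12/5
  k=0: +1/(0!×1!×0!×1!×0!×2!) = 1/2
Σ = 1/2  ⇒  CG² = 12/5×1/2² = 3/5
CG = +√(3/5) = +0.774597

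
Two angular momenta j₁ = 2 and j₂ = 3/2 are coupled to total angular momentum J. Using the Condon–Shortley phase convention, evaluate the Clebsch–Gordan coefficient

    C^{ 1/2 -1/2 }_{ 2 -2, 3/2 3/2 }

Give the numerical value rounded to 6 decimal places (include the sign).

j₁+j₂−J=3  J+j₁−j₂=1  J−j₁+j₂=0  j₁+j₂+J+1=5
(j₁±m₁, j₂±m₂, J±M) = (0,4,3,0,0,1)
P² = 72/5
sum k=3..3:
  [3] −1/6 = -1/6
S = -1/6
C² = P²·S² = 2/5 ; C = -0.632456

−√(2/5) ≈ -0.632456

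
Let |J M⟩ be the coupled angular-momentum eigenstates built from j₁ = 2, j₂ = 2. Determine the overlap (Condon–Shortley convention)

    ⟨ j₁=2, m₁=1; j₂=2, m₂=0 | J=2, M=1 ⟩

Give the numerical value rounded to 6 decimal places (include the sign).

j₁+j₂−J=2  J+j₁−j₂=2  J−j₁+j₂=2  j₁+j₂+J+1=7
(j₁±m₁, j₂±m₂, J±M) = (3,1,2,2,3,1)
P² = 8/7
sum k=0..1:
  [0] +1/4 = 1/4
  [1] −1/2 = -1/2
S = -1/4
C² = P²·S² = 1/14 ; C = -0.267261

−√(1/14) ≈ -0.267261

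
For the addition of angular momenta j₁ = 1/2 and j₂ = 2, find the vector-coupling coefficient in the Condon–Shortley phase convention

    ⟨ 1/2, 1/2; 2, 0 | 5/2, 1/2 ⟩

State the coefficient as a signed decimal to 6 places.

+√(3/5) ≈ +0.774597

j₁+j₂−J=0  J+j₁−j₂=1  J−j₁+j₂=4  j₁+j₂+J+1=6
(j₁±m₁, j₂±m₂, J±M) = (1,0,2,2,3,2)
P² = 48/5
sum k=0..0:
  [0] +1/4 = 1/4
S = 1/4
C² = P²·S² = 3/5 ; C = +0.774597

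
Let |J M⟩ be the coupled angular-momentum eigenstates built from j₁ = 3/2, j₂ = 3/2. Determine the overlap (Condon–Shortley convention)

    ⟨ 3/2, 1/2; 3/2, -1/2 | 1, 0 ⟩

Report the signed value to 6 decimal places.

j₁+j₂−J=2  J+j₁−j₂=1  J−j₁+j₂=1  j₁+j₂+J+1=5
(j₁±m₁, j₂±m₂, J±M) = (2,1,1,2,1,1)
P² = 1/5
sum k=0..1:
  [0] +1/2 = 1/2
  [1] −1/1 = -1
S = -1/2
C² = P²·S² = 1/20 ; C = -0.223607

-0.223607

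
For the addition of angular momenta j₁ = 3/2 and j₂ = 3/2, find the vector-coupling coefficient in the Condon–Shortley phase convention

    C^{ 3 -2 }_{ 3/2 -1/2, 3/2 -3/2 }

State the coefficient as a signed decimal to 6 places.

√[7·0!3!3!/7! · 1!2!0!3!1!5!] = √(72)
  +(−1)^0/∏(0,0,2,0,1,3)! = 1/12  (running 1/12)
⟨..|..⟩ = √(72)·(1/12) = +0.707107

+0.707107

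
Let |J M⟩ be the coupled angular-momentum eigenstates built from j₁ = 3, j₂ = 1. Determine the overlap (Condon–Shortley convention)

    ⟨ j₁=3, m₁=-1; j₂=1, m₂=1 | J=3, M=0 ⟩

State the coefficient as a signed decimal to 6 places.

−√(1/2) ≈ -0.707107

j₁+j₂−J=1  J+j₁−j₂=5  J−j₁+j₂=1  j₁+j₂+J+1=8
(j₁±m₁, j₂±m₂, J±M) = (2,4,2,0,3,3)
P² = 72
sum k=1..1:
  [1] −1/12 = -1/12
S = -1/12
C² = P²·S² = 1/2 ; C = -0.707107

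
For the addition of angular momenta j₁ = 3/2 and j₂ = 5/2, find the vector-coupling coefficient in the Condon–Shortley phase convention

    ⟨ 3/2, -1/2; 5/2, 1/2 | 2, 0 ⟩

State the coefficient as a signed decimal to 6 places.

−√(1/14) = -0.267261

j₁+j₂−J=2  J+j₁−j₂=1  J−j₁+j₂=3  j₁+j₂+J+1=7
(j₁±m₁, j₂±m₂, J±M) = (1,2,3,2,2,2)
P² = 8/7
sum k=1..2:
  [1] −1/2 = -1/2
  [2] +1/4 = 1/4
S = -1/4
C² = P²·S² = 1/14 ; C = -0.267261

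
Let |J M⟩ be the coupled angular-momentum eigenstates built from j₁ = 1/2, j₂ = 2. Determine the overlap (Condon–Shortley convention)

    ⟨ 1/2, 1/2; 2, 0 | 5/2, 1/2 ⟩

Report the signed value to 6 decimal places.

j₁+j₂−J=0  J+j₁−j₂=1  J−j₁+j₂=4  j₁+j₂+J+1=6
(j₁±m₁, j₂±m₂, J±M) = (1,0,2,2,3,2)
P² = 48/5
sum k=0..0:
  [0] +1/4 = 1/4
S = 1/4
C² = P²·S² = 3/5 ; C = +0.774597

+0.774597  (= +√(3/5))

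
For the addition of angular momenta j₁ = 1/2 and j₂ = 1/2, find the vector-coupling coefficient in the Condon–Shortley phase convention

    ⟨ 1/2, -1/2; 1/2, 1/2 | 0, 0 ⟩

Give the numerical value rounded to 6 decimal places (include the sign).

-0.707107

√[1·1!0!0!/2! · 0!1!1!0!0!0!] = √(1/2)
  +(−1)^1/∏(1,0,0,0,0,0)! = -1  (running -1)
⟨..|..⟩ = √(1/2)·(-1) = -0.707107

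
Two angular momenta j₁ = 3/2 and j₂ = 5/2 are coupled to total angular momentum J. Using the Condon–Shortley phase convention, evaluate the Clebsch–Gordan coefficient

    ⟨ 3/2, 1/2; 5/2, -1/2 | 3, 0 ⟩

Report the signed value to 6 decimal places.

√[7·1!2!4!/8! · 2!1!2!3!3!3!] = √(36/5)
  +(−1)^0/∏(0,1,1,2,1,2)! = 1/4  (running 1/4)
  +(−1)^1/∏(1,0,0,1,2,3)! = -1/12  (running 1/6)
⟨..|..⟩ = √(36/5)·(1/6) = +0.447214

+0.447214  (= +√(1/5))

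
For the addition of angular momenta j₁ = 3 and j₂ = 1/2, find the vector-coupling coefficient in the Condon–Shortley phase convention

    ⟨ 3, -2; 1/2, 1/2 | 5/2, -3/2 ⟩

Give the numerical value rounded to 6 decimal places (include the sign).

-0.845154  (= −√(5/7))

√[6·1!5!0!/7! · 1!5!1!0!1!4!] = √(2880/7)
  +(−1)^1/∏(1,0,4,0,1,0)! = -1/24  (running -1/24)
⟨..|..⟩ = √(2880/7)·(-1/24) = -0.845154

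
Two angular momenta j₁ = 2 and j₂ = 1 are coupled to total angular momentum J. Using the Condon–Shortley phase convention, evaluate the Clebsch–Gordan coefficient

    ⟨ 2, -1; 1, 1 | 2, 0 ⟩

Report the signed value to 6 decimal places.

j₁+j₂−J=1  J+j₁−j₂=3  J−j₁+j₂=1  j₁+j₂+J+1=6
(j₁±m₁, j₂±m₂, J±M) = (1,3,2,0,2,2)
P² = 2
sum k=1..1:
  [1] −1/2 = -1/2
S = -1/2
C² = P²·S² = 1/2 ; C = -0.707107

-0.707107  (= −√(1/2))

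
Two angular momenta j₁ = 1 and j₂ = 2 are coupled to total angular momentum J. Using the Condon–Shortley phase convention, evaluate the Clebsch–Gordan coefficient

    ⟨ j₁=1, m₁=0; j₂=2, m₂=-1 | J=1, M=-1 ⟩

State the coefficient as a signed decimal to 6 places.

j₁+j₂−J=2  J+j₁−j₂=0  J−j₁+j₂=2  j₁+j₂+J+1=5
(j₁±m₁, j₂±m₂, J±M) = (1,1,1,3,0,2)
P² = 6/5
sum k=1..1:
  [1] −1/2 = -1/2
S = -1/2
C² = P²·S² = 3/10 ; C = -0.547723

-0.547723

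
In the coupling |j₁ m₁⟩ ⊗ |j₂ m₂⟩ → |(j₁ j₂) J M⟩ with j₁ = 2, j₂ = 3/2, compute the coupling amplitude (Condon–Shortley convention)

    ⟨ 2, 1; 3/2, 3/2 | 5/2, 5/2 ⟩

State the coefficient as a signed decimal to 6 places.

−√(3/7) = -0.654654

triangle: 1!×3!×2!/7! = 12/5040
(j±m)!: 3!×1!×3!×0!×5!×0! = 4320
prefactor² = (2J+1)×Δ×N² = 432/7
  k=1: −1/(1!×0!×0!×2!×3!×0!) = -1/12
Σ = -1/12  ⇒  CG² = 432/7×(-1/12)² = 3/7
CG = −√(3/7) = -0.654654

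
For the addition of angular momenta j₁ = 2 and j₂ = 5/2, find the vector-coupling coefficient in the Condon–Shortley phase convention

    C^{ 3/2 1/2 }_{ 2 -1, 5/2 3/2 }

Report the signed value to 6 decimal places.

+0.138013  (= +√(2/105))

√[4·3!1!2!/7! · 1!3!4!1!2!1!] = √(96/35)
  +(−1)^2/∏(2,1,1,2,0,0)! = 1/4  (running 1/4)
  +(−1)^3/∏(3,0,0,1,1,1)! = -1/6  (running 1/12)
⟨..|..⟩ = √(96/35)·(1/12) = +0.138013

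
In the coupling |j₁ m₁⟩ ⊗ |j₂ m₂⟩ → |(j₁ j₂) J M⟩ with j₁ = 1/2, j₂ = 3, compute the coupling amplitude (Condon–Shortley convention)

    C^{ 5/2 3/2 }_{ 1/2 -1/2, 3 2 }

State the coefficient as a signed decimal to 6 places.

triangle: 1!·0!·5!/7! = 120/5040
(j±m)!: 0!·1!·5!·1!·4!·1! = 2880
prefactor² = (2J+1)·Δ·N² = 2880/7
  k=1: −1/(1!·0!·0!·4!·0!·1!) = -1/24
Σ = -1/24  ⇒  CG² = 2880/7·(-1/24)² = 5/7
CG = −√(5/7) = -0.845154

-0.845154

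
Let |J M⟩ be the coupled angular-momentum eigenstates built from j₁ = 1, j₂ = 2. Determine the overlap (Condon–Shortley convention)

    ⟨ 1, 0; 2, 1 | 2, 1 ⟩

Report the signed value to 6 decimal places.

√[5·1!1!3!/6! · 1!1!3!1!3!1!] = √(3/2)
  +(−1)^0/∏(0,1,1,3,0,0)! = 1/6  (running 1/6)
  +(−1)^1/∏(1,0,0,2,1,1)! = -1/2  (running -1/3)
⟨..|..⟩ = √(3/2)·(-1/3) = -0.408248

−√(1/6) = -0.408248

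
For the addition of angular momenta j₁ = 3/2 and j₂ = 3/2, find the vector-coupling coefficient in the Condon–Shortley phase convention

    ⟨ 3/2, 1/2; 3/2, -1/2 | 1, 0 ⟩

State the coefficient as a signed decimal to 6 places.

√[3·2!1!1!/5! · 2!1!1!2!1!1!] = √(1/5)
  +(−1)^0/∏(0,2,1,1,0,0)! = 1/2  (running 1/2)
  +(−1)^1/∏(1,1,0,0,1,1)! = -1  (running -1/2)
⟨..|..⟩ = √(1/5)·(-1/2) = -0.223607

−√(1/20) ≈ -0.223607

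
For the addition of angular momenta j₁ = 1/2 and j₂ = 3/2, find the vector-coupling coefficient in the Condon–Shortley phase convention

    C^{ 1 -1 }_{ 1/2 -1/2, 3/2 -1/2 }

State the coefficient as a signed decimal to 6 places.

−√(1/4) ≈ -0.500000

triangle: 1!·0!·2!/4! = 2/24
(j±m)!: 0!·1!·1!·2!·0!·2! = 4
prefactor² = (2J+1)·Δ·N² = 1
  k=1: −1/(1!·0!·0!·0!·0!·2!) = -1/2
Σ = -1/2  ⇒  CG² = 1·(-1/2)² = 1/4
CG = −√(1/4) = -0.500000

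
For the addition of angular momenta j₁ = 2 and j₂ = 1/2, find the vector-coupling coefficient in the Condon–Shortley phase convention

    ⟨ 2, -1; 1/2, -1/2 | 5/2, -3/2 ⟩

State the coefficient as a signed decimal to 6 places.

j₁+j₂−J=0  J+j₁−j₂=4  J−j₁+j₂=1  j₁+j₂+J+1=6
(j₁±m₁, j₂±m₂, J±M) = (1,3,0,1,1,4)
P² = 144/5
sum k=0..0:
  [0] +1/6 = 1/6
S = 1/6
C² = P²·S² = 4/5 ; C = +0.894427

+0.894427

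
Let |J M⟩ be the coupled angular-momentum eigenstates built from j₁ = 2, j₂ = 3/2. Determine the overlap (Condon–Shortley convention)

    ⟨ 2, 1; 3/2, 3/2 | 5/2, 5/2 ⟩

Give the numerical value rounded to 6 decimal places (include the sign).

−√(3/7) ≈ -0.654654

j₁+j₂−J=1  J+j₁−j₂=3  J−j₁+j₂=2  j₁+j₂+J+1=7
(j₁±m₁, j₂±m₂, J±M) = (3,1,3,0,5,0)
P² = 432/7
sum k=1..1:
  [1] −1/12 = -1/12
S = -1/12
C² = P²·S² = 3/7 ; C = -0.654654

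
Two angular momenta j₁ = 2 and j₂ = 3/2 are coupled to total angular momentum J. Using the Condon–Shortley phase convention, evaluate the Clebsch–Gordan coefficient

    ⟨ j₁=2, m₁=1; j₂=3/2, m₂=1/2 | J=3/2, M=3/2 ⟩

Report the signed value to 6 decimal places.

j₁+j₂−J=2  J+j₁−j₂=2  J−j₁+j₂=1  j₁+j₂+J+1=6
(j₁±m₁, j₂±m₂, J±M) = (3,1,2,1,3,0)
P² = 8/5
sum k=1..1:
  [1] −1/2 = -1/2
S = -1/2
C² = P²·S² = 2/5 ; C = -0.632456

−√(2/5) = -0.632456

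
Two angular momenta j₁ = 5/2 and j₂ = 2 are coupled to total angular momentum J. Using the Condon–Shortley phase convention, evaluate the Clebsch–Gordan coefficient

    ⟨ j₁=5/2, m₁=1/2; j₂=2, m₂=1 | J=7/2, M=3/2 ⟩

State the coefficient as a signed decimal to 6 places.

triangle: 1!×4!×3!/9! = 144/362880
(j±m)!: 3!×2!×3!×1!×5!×2! = 17280
prefactor² = (2J+1)×Δ×N² = 384/7
  k=0: +1/(0!×1!×2!×3!×2!×0!) = 1/24
  k=1: −1/(1!×0!×1!×2!×3!×1!) = -1/12
Σ = -1/24  ⇒  CG² = 384/7×(-1/24)² = 2/21
CG = −√(2/21) = -0.308607

-0.308607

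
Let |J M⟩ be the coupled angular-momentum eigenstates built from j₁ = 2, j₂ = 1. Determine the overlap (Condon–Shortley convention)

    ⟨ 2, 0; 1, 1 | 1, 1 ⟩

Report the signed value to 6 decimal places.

j₁+j₂−J=2  J+j₁−j₂=2  J−j₁+j₂=0  j₁+j₂+J+1=5
(j₁±m₁, j₂±m₂, J±M) = (2,2,2,0,2,0)
P² = 8/5
sum k=2..2:
  [2] +1/4 = 1/4
S = 1/4
C² = P²·S² = 1/10 ; C = +0.316228

+0.316228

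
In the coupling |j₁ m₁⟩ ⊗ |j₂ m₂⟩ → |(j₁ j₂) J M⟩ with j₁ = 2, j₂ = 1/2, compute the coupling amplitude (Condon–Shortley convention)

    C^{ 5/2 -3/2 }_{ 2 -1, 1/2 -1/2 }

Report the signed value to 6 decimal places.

+√(4/5) ≈ +0.894427

√[6·0!4!1!/6! · 1!3!0!1!1!4!] = √(144/5)
  +(−1)^0/∏(0,0,3,0,1,1)! = 1/6  (running 1/6)
⟨..|..⟩ = √(144/5)·(1/6) = +0.894427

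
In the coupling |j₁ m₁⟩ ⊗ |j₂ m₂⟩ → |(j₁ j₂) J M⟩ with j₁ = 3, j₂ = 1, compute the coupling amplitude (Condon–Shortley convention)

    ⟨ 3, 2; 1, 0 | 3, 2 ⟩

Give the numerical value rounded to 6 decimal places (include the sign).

√[7·1!5!1!/8! · 5!1!1!1!5!1!] = √(300)
  +(−1)^0/∏(0,1,1,1,4,0)! = 1/24  (running 1/24)
  +(−1)^1/∏(1,0,0,0,5,1)! = -1/120  (running 1/30)
⟨..|..⟩ = √(300)·(1/30) = +0.577350

+√(1/3) ≈ +0.577350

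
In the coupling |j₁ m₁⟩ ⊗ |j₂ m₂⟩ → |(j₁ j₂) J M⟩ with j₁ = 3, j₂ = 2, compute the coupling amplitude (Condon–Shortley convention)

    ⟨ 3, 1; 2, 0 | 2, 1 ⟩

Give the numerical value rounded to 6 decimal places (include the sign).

√[5·3!3!1!/8! · 4!2!2!2!3!1!] = √(36/7)
  +(−1)^1/∏(1,2,1,1,2,0)! = -1/4  (running -1/4)
  +(−1)^2/∏(2,1,0,0,3,1)! = 1/12  (running -1/6)
⟨..|..⟩ = √(36/7)·(-1/6) = -0.377964

−√(1/7) ≈ -0.377964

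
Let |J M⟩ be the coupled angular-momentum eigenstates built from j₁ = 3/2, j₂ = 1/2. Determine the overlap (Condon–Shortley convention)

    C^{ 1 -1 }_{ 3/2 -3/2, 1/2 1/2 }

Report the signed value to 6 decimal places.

j₁+j₂−J=1  J+j₁−j₂=2  J−j₁+j₂=0  j₁+j₂+J+1=4
(j₁±m₁, j₂±m₂, J±M) = (0,3,1,0,0,2)
P² = 3
sum k=1..1:
  [1] −1/2 = -1/2
S = -1/2
C² = P²·S² = 3/4 ; C = -0.866025

-0.866025  (= −√(3/4))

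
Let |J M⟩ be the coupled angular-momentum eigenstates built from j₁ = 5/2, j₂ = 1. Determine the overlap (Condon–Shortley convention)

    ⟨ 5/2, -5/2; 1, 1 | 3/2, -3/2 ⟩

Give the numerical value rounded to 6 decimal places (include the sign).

+√(2/3) ≈ +0.816497

√[4·2!3!0!/6! · 0!5!2!0!0!3!] = √(96)
  +(−1)^2/∏(2,0,3,0,0,0)! = 1/12  (running 1/12)
⟨..|..⟩ = √(96)·(1/12) = +0.816497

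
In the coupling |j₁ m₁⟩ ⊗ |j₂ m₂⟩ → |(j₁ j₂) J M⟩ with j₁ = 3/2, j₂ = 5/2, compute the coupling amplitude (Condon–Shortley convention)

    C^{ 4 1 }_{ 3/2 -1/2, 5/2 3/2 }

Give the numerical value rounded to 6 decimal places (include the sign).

triangle: 0!×3!×5!/9! = 720/362880
(j±m)!: 1!×2!×4!×1!×5!×3! = 34560
prefactor² = (2J+1)×Δ×N² = 4320/7
  k=0: +1/(0!×0!×2!×4!×1!×1!) = 1/48
Σ = 1/48  ⇒  CG² = 4320/7×1/48² = 15/56
CG = +√(15/56) = +0.517549

+√(15/56) = +0.517549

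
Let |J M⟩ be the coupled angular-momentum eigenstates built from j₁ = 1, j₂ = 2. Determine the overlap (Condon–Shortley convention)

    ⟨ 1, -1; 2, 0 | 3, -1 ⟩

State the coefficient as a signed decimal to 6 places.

+√(2/5) ≈ +0.632456

triangle: 0!×2!×4!/7! = 48/5040
(j±m)!: 0!×2!×2!×2!×2!×4! = 384
prefactor² = (2J+1)×Δ×N² = 128/5
  k=0: +1/(0!×0!×2!×2!×0!×2!) = 1/8
Σ = 1/8  ⇒  CG² = 128/5×1/8² = 2/5
CG = +√(2/5) = +0.632456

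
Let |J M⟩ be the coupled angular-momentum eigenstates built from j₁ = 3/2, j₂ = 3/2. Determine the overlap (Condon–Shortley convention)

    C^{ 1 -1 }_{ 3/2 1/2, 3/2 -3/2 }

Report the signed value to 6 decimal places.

+0.547723

√[3·2!1!1!/5! · 2!1!0!3!0!2!] = √(6/5)
  +(−1)^0/∏(0,2,1,0,0,1)! = 1/2  (running 1/2)
⟨..|..⟩ = √(6/5)·(1/2) = +0.547723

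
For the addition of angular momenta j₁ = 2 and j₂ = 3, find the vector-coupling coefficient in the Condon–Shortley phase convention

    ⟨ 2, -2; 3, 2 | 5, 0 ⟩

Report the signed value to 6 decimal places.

triangle: 0!*4!*6!/11! = 17280/39916800
(j±m)!: 0!*4!*5!*1!*5!*5! = 41472000
prefactor² = (2J+1)*Δ*N² = 1382400/7
  k=0: +1/(0!*0!*4!*5!*0!*1!) = 1/2880
Σ = 1/2880  ⇒  CG² = 1382400/7*1/2880² = 1/42
CG = +√(1/42) = +0.154303

+0.154303  (= +√(1/42))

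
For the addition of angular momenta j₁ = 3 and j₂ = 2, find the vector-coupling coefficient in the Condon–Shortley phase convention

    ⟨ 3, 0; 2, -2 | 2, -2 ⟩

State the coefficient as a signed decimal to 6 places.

+0.267261

j₁+j₂−J=3  J+j₁−j₂=3  J−j₁+j₂=1  j₁+j₂+J+1=8
(j₁±m₁, j₂±m₂, J±M) = (3,3,0,4,0,4)
P² = 648/7
sum k=0..0:
  [0] +1/36 = 1/36
S = 1/36
C² = P²·S² = 1/14 ; C = +0.267261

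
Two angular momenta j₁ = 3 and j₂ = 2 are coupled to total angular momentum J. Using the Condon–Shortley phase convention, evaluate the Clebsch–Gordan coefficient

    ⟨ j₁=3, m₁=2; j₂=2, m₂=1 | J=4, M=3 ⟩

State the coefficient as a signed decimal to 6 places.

+√(1/20) = +0.223607

j₁+j₂−J=1  J+j₁−j₂=5  J−j₁+j₂=3  j₁+j₂+J+1=10
(j₁±m₁, j₂±m₂, J±M) = (5,1,3,1,7,1)
P² = 6480
sum k=0..1:
  [0] +1/144 = 1/144
  [1] −1/240 = -1/240
S = 1/360
C² = P²·S² = 1/20 ; C = +0.223607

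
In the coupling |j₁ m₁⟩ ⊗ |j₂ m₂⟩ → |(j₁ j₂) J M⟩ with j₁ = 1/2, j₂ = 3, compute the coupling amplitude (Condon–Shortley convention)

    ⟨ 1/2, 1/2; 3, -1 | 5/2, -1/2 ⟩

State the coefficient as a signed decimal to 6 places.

j₁+j₂−J=1  J+j₁−j₂=0  J−j₁+j₂=5  j₁+j₂+J+1=7
(j₁±m₁, j₂±m₂, J±M) = (1,0,2,4,2,3)
P² = 576/7
sum k=0..0:
  [0] +1/12 = 1/12
S = 1/12
C² = P²·S² = 4/7 ; C = +0.755929

+√(4/7) ≈ +0.755929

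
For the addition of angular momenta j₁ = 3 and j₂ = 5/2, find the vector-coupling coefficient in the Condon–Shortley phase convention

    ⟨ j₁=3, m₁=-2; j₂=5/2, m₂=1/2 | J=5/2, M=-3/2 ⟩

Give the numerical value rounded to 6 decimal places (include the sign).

+0.267261

j₁+j₂−J=3  J+j₁−j₂=3  J−j₁+j₂=2  j₁+j₂+J+1=9
(j₁±m₁, j₂±m₂, J±M) = (1,5,3,2,1,4)
P² = 288/7
sum k=2..3:
  [2] +1/12 = 1/12
  [3] −1/24 = -1/24
S = 1/24
C² = P²·S² = 1/14 ; C = +0.267261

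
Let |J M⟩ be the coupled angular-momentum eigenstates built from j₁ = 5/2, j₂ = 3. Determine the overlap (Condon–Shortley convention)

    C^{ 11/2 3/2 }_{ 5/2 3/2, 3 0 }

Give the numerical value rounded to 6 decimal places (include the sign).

+√(10/33) ≈ +0.550482

triangle: 0!×5!×6!/12! = 86400/479001600
(j±m)!: 4!×1!×3!×3!×7!×4! = 104509440
prefactor² = (2J+1)×Δ×N² = 2488320/11
  k=0: +1/(0!×0!×1!×3!×4!×3!) = 1/864
Σ = 1/864  ⇒  CG² = 2488320/11×1/864² = 10/33
CG = +√(10/33) = +0.550482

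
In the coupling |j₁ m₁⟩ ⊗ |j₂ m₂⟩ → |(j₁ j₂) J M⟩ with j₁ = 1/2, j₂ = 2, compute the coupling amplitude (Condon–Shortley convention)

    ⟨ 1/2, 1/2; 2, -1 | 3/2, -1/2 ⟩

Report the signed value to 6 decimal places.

j₁+j₂−J=1  J+j₁−j₂=0  J−j₁+j₂=3  j₁+j₂+J+1=5
(j₁±m₁, j₂±m₂, J±M) = (1,0,1,3,1,2)
P² = 12/5
sum k=0..0:
  [0] +1/2 = 1/2
S = 1/2
C² = P²·S² = 3/5 ; C = +0.774597

+0.774597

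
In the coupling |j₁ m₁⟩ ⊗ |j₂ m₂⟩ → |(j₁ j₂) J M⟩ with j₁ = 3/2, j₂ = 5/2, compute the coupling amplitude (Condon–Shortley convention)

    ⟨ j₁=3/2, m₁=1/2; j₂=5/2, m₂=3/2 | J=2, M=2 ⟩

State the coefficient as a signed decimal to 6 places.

-0.617213

j₁+j₂−J=2  J+j₁−j₂=1  J−j₁+j₂=3  j₁+j₂+J+1=7
(j₁±m₁, j₂±m₂, J±M) = (2,1,4,1,4,0)
P² = 96/7
sum k=1..1:
  [1] −1/6 = -1/6
S = -1/6
C² = P²·S² = 8/21 ; C = -0.617213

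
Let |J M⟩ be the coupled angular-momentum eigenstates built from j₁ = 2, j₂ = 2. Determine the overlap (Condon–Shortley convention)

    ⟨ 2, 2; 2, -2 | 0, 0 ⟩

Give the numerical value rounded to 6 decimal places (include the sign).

+0.447214

√[1·4!0!0!/5! · 4!0!0!4!0!0!] = √(576/5)
  +(−1)^0/∏(0,4,0,0,0,0)! = 1/24  (running 1/24)
⟨..|..⟩ = √(576/5)·(1/24) = +0.447214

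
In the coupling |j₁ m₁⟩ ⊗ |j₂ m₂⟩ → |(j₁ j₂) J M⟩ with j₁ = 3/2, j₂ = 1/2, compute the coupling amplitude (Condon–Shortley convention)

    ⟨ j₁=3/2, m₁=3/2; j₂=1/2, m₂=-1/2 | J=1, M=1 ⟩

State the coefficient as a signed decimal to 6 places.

√[3·1!2!0!/4! · 3!0!0!1!2!0!] = √(3)
  +(−1)^0/∏(0,1,0,0,2,0)! = 1/2  (running 1/2)
⟨..|..⟩ = √(3)·(1/2) = +0.866025

+√(3/4) = +0.866025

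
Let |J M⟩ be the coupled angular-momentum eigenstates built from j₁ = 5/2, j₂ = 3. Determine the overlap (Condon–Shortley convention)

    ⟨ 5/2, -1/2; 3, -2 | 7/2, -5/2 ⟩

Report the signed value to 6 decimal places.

√[8·2!3!4!/10! · 2!3!1!5!1!6!] = √(4608/7)
  +(−1)^0/∏(0,2,3,1,0,3)! = 1/72  (running 1/72)
  +(−1)^1/∏(1,1,2,0,1,4)! = -1/48  (running -1/144)
⟨..|..⟩ = √(4608/7)·(-1/144) = -0.178174

-0.178174  (= −√(2/63))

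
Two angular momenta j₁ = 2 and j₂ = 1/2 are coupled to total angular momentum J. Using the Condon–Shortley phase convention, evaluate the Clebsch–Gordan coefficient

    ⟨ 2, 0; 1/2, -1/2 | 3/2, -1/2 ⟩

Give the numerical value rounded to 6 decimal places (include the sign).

+√(2/5) = +0.632456

triangle: 1!·3!·0!/5! = 6/120
(j±m)!: 2!·2!·0!·1!·1!·2! = 8
prefactor² = (2J+1)·Δ·N² = 8/5
  k=0: +1/(0!·1!·2!·0!·1!·0!) = 1/2
Σ = 1/2  ⇒  CG² = 8/5·1/2² = 2/5
CG = +√(2/5) = +0.632456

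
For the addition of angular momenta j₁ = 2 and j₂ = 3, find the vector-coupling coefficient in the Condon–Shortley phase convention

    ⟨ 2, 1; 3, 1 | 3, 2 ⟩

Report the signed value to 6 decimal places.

−√(1/4) = -0.500000

√[7·2!2!4!/9! · 3!1!4!2!5!1!] = √(64)
  +(−1)^0/∏(0,2,1,4,1,0)! = 1/48  (running 1/48)
  +(−1)^1/∏(1,1,0,3,2,1)! = -1/12  (running -1/16)
⟨..|..⟩ = √(64)·(-1/16) = -0.500000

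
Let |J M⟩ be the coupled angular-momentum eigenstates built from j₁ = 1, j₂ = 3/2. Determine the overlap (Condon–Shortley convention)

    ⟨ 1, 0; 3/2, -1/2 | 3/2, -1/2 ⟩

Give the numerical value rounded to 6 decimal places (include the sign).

+√(1/15) ≈ +0.258199

√[4·1!1!2!/5! · 1!1!1!2!1!2!] = √(4/15)
  +(−1)^0/∏(0,1,1,1,0,1)! = 1  (running 1)
  +(−1)^1/∏(1,0,0,0,1,2)! = -1/2  (running 1/2)
⟨..|..⟩ = √(4/15)·(1/2) = +0.258199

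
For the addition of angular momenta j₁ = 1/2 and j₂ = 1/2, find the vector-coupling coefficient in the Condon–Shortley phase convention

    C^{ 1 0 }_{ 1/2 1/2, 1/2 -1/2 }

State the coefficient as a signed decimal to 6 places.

triangle: 0!×1!×1!/3! = 1/6
(j±m)!: 1!×0!×0!×1!×1!×1! = 1
prefactor² = (2J+1)×Δ×N² = 1/2
  k=0: +1/(0!×0!×0!×0!×1!×1!) = 1
Σ = 1  ⇒  CG² = 1/2×1² = 1/2
CG = +√(1/2) = +0.707107

+0.707107  (= +√(1/2))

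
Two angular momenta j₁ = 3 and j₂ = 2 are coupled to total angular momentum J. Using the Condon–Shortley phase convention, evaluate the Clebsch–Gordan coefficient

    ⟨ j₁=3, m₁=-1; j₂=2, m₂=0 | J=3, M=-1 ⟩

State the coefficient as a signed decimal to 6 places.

j₁+j₂−J=2  J+j₁−j₂=4  J−j₁+j₂=2  j₁+j₂+J+1=9
(j₁±m₁, j₂±m₂, J±M) = (2,4,2,2,2,4)
P² = 256/15
sum k=0..2:
  [0] +1/96 = 1/96
  [1] −1/6 = -1/6
  [2] +1/16 = 1/16
S = -3/32
C² = P²·S² = 3/20 ; C = -0.387298

-0.387298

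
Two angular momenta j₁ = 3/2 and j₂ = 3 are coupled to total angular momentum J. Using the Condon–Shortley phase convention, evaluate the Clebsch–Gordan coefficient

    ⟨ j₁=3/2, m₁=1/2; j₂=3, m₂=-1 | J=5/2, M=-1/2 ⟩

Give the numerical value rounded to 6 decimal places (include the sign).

−√(1/70) = -0.119523

triangle: 2!·1!·4!/8! = 48/40320
(j±m)!: 2!·1!·2!·4!·2!·3! = 1152
prefactor² = (2J+1)·Δ·N² = 288/35
  k=0: +1/(0!·2!·1!·2!·0!·2!) = 1/8
  k=1: −1/(1!·1!·0!·1!·1!·3!) = -1/6
Σ = -1/24  ⇒  CG² = 288/35·(-1/24)² = 1/70
CG = −√(1/70) = -0.119523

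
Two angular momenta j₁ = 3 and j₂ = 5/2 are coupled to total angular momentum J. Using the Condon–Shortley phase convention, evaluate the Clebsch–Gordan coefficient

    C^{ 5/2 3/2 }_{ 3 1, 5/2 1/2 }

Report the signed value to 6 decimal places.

√[6·3!3!2!/9! · 4!2!3!2!4!1!] = √(576/35)
  +(−1)^1/∏(1,2,1,2,2,0)! = -1/8  (running -1/8)
  +(−1)^2/∏(2,1,0,1,3,1)! = 1/12  (running -1/24)
⟨..|..⟩ = √(576/35)·(-1/24) = -0.169031

−√(1/35) ≈ -0.169031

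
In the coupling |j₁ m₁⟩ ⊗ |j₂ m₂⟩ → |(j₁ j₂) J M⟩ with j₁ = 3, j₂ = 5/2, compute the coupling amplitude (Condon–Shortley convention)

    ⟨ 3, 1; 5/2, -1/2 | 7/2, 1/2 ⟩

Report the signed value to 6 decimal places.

−√(1/63) = -0.125988

j₁+j₂−J=2  J+j₁−j₂=4  J−j₁+j₂=3  j₁+j₂+J+1=10
(j₁±m₁, j₂±m₂, J±M) = (4,2,2,3,4,3)
P² = 9216/175
sum k=0..2:
  [0] +1/16 = 1/16
  [1] −1/12 = -1/12
  [2] +1/288 = 1/288
S = -5/288
C² = P²·S² = 1/63 ; C = -0.125988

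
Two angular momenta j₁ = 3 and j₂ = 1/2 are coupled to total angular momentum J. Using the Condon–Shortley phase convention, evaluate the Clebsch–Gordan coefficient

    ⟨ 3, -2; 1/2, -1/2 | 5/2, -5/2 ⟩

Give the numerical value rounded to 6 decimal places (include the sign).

√[6·1!5!0!/7! · 1!5!0!1!0!5!] = √(14400/7)
  +(−1)^0/∏(0,1,5,0,0,0)! = 1/120  (running 1/120)
⟨..|..⟩ = √(14400/7)·(1/120) = +0.377964

+0.377964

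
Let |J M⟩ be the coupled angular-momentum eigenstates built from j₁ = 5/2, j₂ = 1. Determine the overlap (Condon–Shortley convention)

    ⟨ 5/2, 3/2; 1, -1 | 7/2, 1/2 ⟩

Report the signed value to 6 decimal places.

+0.377964

√[8·0!5!2!/8! · 4!1!0!2!4!3!] = √(2304/7)
  +(−1)^0/∏(0,0,1,0,4,2)! = 1/48  (running 1/48)
⟨..|..⟩ = √(2304/7)·(1/48) = +0.377964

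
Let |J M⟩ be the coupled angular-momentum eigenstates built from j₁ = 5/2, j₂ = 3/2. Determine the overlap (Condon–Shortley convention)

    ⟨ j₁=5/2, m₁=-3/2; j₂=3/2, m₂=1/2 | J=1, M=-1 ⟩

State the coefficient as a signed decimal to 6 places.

√[3·3!2!0!/6! · 1!4!2!1!0!2!] = √(24/5)
  +(−1)^2/∏(2,1,2,0,0,0)! = 1/4  (running 1/4)
⟨..|..⟩ = √(24/5)·(1/4) = +0.547723

+√(3/10) ≈ +0.547723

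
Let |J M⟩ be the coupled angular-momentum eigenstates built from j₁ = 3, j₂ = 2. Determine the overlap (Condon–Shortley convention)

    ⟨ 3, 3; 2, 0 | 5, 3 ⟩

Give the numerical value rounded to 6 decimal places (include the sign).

+0.365148

triangle: 0!*6!*4!/11! = 17280/39916800
(j±m)!: 6!*0!*2!*2!*8!*2! = 232243200
prefactor² = (2J+1)*Δ*N² = 1105920
  k=0: +1/(0!*0!*0!*2!*6!*2!) = 1/2880
Σ = 1/2880  ⇒  CG² = 1105920*1/2880² = 2/15
CG = +√(2/15) = +0.365148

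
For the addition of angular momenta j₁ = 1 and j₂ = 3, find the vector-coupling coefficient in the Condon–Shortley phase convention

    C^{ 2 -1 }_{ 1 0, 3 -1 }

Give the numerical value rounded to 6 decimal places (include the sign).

−√(8/21) = -0.617213

√[5·2!0!4!/7! · 1!1!2!4!1!3!] = √(96/7)
  +(−1)^1/∏(1,1,0,1,0,3)! = -1/6  (running -1/6)
⟨..|..⟩ = √(96/7)·(-1/6) = -0.617213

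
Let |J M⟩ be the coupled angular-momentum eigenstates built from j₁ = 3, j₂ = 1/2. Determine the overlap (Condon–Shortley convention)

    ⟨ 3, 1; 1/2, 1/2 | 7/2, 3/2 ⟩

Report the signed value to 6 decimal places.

+0.845154

√[8·0!6!1!/8! · 4!2!1!0!5!2!] = √(11520/7)
  +(−1)^0/∏(0,0,2,1,4,0)! = 1/48  (running 1/48)
⟨..|..⟩ = √(11520/7)·(1/48) = +0.845154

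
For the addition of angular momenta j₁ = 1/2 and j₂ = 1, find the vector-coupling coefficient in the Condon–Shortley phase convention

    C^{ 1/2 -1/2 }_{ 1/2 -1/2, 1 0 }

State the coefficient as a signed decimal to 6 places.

j₁+j₂−J=1  J+j₁−j₂=0  J−j₁+j₂=1  j₁+j₂+J+1=3
(j₁±m₁, j₂±m₂, J±M) = (0,1,1,1,0,1)
P² = 1/3
sum k=1..1:
  [1] −1/1 = -1
S = -1
C² = P²·S² = 1/3 ; C = -0.577350

-0.577350  (= −√(1/3))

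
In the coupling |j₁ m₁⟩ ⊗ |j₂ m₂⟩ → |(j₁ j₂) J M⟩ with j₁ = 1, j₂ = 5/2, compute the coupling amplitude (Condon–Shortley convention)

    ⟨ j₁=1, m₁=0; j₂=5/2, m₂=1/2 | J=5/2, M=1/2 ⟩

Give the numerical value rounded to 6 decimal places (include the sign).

√[6·1!1!4!/7! · 1!1!3!2!3!2!] = √(144/35)
  +(−1)^0/∏(0,1,1,3,0,1)! = 1/6  (running 1/6)
  +(−1)^1/∏(1,0,0,2,1,2)! = -1/4  (running -1/12)
⟨..|..⟩ = √(144/35)·(-1/12) = -0.169031

−√(1/35) = -0.169031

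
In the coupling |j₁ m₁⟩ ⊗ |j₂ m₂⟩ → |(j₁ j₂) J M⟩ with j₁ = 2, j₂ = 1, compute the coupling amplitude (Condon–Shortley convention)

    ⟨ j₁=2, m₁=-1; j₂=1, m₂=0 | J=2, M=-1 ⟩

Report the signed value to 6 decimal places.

j₁+j₂−J=1  J+j₁−j₂=3  J−j₁+j₂=1  j₁+j₂+J+1=6
(j₁±m₁, j₂±m₂, J±M) = (1,3,1,1,1,3)
P² = 3/2
sum k=0..1:
  [0] +1/6 = 1/6
  [1] −1/2 = -1/2
S = -1/3
C² = P²·S² = 1/6 ; C = -0.408248

-0.408248  (= −√(1/6))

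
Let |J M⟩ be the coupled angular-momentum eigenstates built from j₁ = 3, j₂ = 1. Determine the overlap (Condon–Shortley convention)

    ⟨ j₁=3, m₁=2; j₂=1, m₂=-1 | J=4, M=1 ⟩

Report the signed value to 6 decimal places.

√[9·0!6!2!/9! · 5!1!0!2!5!3!] = √(43200/7)
  +(−1)^0/∏(0,0,1,0,5,2)! = 1/240  (running 1/240)
⟨..|..⟩ = √(43200/7)·(1/240) = +0.327327

+√(3/28) ≈ +0.327327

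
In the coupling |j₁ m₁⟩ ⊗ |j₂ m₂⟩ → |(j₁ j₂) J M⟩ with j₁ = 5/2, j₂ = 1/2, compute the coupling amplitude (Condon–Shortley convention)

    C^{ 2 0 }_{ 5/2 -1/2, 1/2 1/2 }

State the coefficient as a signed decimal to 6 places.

−√(1/2) = -0.707107

triangle: 1!·4!·0!/6! = 24/720
(j±m)!: 2!·3!·1!·0!·2!·2! = 48
prefactor² = (2J+1)·Δ·N² = 8
  k=1: −1/(1!·0!·2!·0!·2!·0!) = -1/4
Σ = -1/4  ⇒  CG² = 8·(-1/4)² = 1/2
CG = −√(1/2) = -0.707107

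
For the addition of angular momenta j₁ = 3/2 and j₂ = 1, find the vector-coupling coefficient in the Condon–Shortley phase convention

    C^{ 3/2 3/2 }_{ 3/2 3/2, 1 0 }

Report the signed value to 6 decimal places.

triangle: 1!·2!·1!/5! = 2/120
(j±m)!: 3!·0!·1!·1!·3!·0! = 36
prefactor² = (2J+1)·Δ·N² = 12/5
  k=0: +1/(0!·1!·0!·1!·2!·0!) = 1/2
Σ = 1/2  ⇒  CG² = 12/5·1/2² = 3/5
CG = +√(3/5) = +0.774597

+0.774597  (= +√(3/5))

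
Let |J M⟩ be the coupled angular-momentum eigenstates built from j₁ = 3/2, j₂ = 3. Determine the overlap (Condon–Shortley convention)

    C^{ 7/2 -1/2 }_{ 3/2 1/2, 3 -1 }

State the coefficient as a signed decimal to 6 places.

+√(2/7) = +0.534522

j₁+j₂−J=1  J+j₁−j₂=2  J−j₁+j₂=5  j₁+j₂+J+1=9
(j₁±m₁, j₂±m₂, J±M) = (2,1,2,4,3,4)
P² = 512/7
sum k=0..1:
  [0] +1/12 = 1/12
  [1] −1/48 = -1/48
S = 1/16
C² = P²·S² = 2/7 ; C = +0.534522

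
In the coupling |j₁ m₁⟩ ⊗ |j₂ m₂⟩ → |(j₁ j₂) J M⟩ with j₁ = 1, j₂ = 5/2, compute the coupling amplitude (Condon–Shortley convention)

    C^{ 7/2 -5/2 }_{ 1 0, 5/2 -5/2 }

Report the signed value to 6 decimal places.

+0.534522

j₁+j₂−J=0  J+j₁−j₂=2  J−j₁+j₂=5  j₁+j₂+J+1=8
(j₁±m₁, j₂±m₂, J±M) = (1,1,0,5,1,6)
P² = 28800/7
sum k=0..0:
  [0] +1/120 = 1/120
S = 1/120
C² = P²·S² = 2/7 ; C = +0.534522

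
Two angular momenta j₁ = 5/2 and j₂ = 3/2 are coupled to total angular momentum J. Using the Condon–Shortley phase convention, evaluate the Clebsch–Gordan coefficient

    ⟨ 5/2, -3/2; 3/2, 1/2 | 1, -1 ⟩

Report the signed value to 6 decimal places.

triangle: 3!×2!×0!/6! = 12/720
(j±m)!: 1!×4!×2!×1!×0!×2! = 96
prefactor² = (2J+1)×Δ×N² = 24/5
  k=2: +1/(2!×1!×2!×0!×0!×0!) = 1/4
Σ = 1/4  ⇒  CG² = 24/5×1/4² = 3/10
CG = +√(3/10) = +0.547723

+0.547723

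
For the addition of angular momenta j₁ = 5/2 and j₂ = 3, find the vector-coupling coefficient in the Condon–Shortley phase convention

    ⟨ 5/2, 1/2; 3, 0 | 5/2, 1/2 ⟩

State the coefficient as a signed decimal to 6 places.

−√(8/105) = -0.276026

j₁+j₂−J=3  J+j₁−j₂=2  J−j₁+j₂=3  j₁+j₂+J+1=9
(j₁±m₁, j₂±m₂, J±M) = (3,2,3,3,3,2)
P² = 216/35
sum k=0..2:
  [0] +1/72 = 1/72
  [1] −1/4 = -1/4
  [2] +1/8 = 1/8
S = -1/9
C² = P²·S² = 8/105 ; C = -0.276026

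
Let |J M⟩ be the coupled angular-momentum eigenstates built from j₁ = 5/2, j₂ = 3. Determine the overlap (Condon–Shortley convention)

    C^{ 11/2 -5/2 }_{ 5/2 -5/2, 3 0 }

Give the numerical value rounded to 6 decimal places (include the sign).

+0.348155

√[12·0!5!6!/12! · 0!5!3!3!3!8!] = √(24883200/11)
  +(−1)^0/∏(0,0,5,3,0,3)! = 1/4320  (running 1/4320)
⟨..|..⟩ = √(24883200/11)·(1/4320) = +0.348155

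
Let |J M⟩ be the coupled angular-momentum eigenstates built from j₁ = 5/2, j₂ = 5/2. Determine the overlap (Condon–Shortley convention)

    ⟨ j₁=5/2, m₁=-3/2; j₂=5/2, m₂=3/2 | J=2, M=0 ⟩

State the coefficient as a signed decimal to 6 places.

−√(1/84) ≈ -0.109109

√[5·3!2!2!/8! · 1!4!4!1!2!2!] = √(48/7)
  +(−1)^2/∏(2,1,2,2,0,0)! = 1/8  (running 1/8)
  +(−1)^3/∏(3,0,1,1,1,1)! = -1/6  (running -1/24)
⟨..|..⟩ = √(48/7)·(-1/24) = -0.109109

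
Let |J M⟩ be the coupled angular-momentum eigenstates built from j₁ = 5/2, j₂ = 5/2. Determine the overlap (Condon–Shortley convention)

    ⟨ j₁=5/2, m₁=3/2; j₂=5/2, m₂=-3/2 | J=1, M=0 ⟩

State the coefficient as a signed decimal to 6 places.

j₁+j₂−J=4  J+j₁−j₂=1  J−j₁+j₂=1  j₁+j₂+J+1=7
(j₁±m₁, j₂±m₂, J±M) = (4,1,1,4,1,1)
P² = 288/35
sum k=0..1:
  [0] +1/24 = 1/24
  [1] −1/6 = -1/6
S = -1/8
C² = P²·S² = 9/70 ; C = -0.358569

-0.358569  (= −√(9/70))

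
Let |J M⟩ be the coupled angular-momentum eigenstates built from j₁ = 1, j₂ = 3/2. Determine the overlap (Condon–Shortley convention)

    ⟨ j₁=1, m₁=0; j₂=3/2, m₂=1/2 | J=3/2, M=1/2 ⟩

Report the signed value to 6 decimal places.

−√(1/15) ≈ -0.258199

j₁+j₂−J=1  J+j₁−j₂=1  J−j₁+j₂=2  j₁+j₂+J+1=5
(j₁±m₁, j₂±m₂, J±M) = (1,1,2,1,2,1)
P² = 4/15
sum k=0..1:
  [0] +1/2 = 1/2
  [1] −1/1 = -1
S = -1/2
C² = P²·S² = 1/15 ; C = -0.258199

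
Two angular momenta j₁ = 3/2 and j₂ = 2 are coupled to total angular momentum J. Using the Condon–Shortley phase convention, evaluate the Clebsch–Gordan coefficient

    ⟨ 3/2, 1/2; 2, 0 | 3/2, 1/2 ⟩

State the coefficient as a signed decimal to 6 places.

triangle: 2!*1!*2!/6! = 4/720
(j±m)!: 2!*1!*2!*2!*2!*1! = 16
prefactor² = (2J+1)*Δ*N² = 16/45
  k=0: +1/(0!*2!*1!*2!*0!*0!) = 1/4
  k=1: −1/(1!*1!*0!*1!*1!*1!) = -1
Σ = -3/4  ⇒  CG² = 16/45*(-3/4)² = 1/5
CG = −√(1/5) = -0.447214

-0.447214  (= −√(1/5))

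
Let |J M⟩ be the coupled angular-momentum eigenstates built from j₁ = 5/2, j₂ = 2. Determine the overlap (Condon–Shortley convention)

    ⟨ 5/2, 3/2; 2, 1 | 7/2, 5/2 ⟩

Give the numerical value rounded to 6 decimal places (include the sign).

+0.125988  (= +√(1/63))

j₁+j₂−J=1  J+j₁−j₂=4  J−j₁+j₂=3  j₁+j₂+J+1=9
(j₁±m₁, j₂±m₂, J±M) = (4,1,3,1,6,1)
P² = 2304/7
sum k=0..1:
  [0] +1/36 = 1/36
  [1] −1/48 = -1/48
S = 1/144
C² = P²·S² = 1/63 ; C = +0.125988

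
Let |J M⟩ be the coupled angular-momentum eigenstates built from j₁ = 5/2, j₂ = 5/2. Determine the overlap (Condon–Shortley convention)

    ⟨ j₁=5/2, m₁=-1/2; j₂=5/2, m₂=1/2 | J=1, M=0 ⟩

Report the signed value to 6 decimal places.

+0.119523  (= +√(1/70))

j₁+j₂−J=4  J+j₁−j₂=1  J−j₁+j₂=1  j₁+j₂+J+1=7
(j₁±m₁, j₂±m₂, J±M) = (2,3,3,2,1,1)
P² = 72/35
sum k=2..3:
  [2] +1/4 = 1/4
  [3] −1/6 = -1/6
S = 1/12
C² = P²·S² = 1/70 ; C = +0.119523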